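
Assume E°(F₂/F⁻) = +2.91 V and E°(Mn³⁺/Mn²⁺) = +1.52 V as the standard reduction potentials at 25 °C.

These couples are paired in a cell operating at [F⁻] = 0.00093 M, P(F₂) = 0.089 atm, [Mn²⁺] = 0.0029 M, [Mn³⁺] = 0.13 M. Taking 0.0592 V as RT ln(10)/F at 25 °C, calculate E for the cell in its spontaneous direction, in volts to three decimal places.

+1.441 V

F₂/F⁻ is the cathode (higher E°), Mn³⁺/Mn²⁺ the anode: E°cell = +2.91 − (+1.52) = +1.39 V, n = 2.
Overall: F₂(g) + 2 Mn²⁺(aq) → 2 F⁻(aq) + 2 Mn³⁺(aq)
Q = [F⁻]^2·[Mn³⁺]^2 / (P(F₂)·[Mn²⁺]^2); log Q = -1.709.
E = E° − (0.0592/n) log Q = +1.39 − (0.0592/2)(-1.709) = +1.441 V.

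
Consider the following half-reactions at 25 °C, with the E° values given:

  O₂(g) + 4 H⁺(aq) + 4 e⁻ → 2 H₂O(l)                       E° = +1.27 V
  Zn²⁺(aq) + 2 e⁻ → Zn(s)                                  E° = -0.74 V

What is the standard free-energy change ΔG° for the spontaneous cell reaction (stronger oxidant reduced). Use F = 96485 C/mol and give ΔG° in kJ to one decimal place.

O₂/H₂O (E° = +1.27 V) is the cathode; Zn²⁺/Zn (E° = -0.74 V) is the anode, so E°cell = +2.01 V.
Balancing electrons gives n = 4 (lcm of 4 and 2).
ΔG° = −nFE° = −(4)(96485)(+2.01) = -775,739 J = -775.7 kJ.

-775.7 kJ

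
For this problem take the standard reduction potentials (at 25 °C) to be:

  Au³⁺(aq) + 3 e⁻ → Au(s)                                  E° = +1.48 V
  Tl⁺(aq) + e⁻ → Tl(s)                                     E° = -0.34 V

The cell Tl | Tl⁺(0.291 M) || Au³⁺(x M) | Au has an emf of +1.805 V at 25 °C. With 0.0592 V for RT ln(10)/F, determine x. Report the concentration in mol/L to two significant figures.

Au³⁺/Au is the cathode, Tl⁺/Tl the anode: E°cell = +1.82 V, n = 3.
Overall reaction: Au³⁺(aq) + 3 Tl(s) → Au(s) + 3 Tl⁺(aq); Q = [Tl⁺]^3/[Au³⁺]^1.
From E = E° − (0.0592/n) log Q: log Q = (E° − E)·n/0.0592 = (+1.82 − (+1.805))·3/0.0592 = 0.7601.
So 1·log[Au³⁺] = 3·log(0.291) − log Q = -1.6083 − (0.7601) = -2.3684; [Au³⁺] = 10^(-2.3684) ≈ 0.0043 M.

0.0043 M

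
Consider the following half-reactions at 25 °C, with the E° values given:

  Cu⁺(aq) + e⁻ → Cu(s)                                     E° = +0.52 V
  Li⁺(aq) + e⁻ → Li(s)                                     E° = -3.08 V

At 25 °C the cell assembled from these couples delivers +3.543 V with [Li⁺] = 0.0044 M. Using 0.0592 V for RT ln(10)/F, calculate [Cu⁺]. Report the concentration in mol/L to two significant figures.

Cu⁺/Cu is the cathode, Li⁺/Li the anode: E°cell = +3.60 V, n = 1.
Overall reaction: Cu⁺(aq) + Li(s) → Cu(s) + Li⁺(aq); Q = [Li⁺]^1/[Cu⁺]^1.
From E = E° − (0.0592/n) log Q: log Q = (E° − E)·n/0.0592 = (+3.60 − (+3.543))·1/0.0592 = 0.9628.
So 1·log[Cu⁺] = 1·log(0.0044) − log Q = -2.3565 − (0.9628) = -3.3193; [Cu⁺] = 10^(-3.3193) ≈ 0.00048 M.

0.00048 M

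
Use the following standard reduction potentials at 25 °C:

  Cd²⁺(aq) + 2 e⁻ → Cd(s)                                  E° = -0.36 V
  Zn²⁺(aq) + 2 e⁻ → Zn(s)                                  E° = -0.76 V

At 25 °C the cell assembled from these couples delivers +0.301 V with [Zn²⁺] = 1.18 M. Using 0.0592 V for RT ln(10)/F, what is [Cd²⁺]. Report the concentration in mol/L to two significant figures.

Cd²⁺/Cd is the cathode, Zn²⁺/Zn the anode: E°cell = +0.40 V, n = 2.
Overall reaction: Cd²⁺(aq) + Zn(s) → Cd(s) + Zn²⁺(aq); Q = [Zn²⁺]^1/[Cd²⁺]^1.
From E = E° − (0.0592/n) log Q: log Q = (E° − E)·n/0.0592 = (+0.40 − (+0.301))·2/0.0592 = 3.3446.
So 1·log[Cd²⁺] = 1·log(1.18) − log Q = 0.0719 − (3.3446) = -3.2727; [Cd²⁺] = 10^(-3.2727) ≈ 0.00053 M.

0.00053 M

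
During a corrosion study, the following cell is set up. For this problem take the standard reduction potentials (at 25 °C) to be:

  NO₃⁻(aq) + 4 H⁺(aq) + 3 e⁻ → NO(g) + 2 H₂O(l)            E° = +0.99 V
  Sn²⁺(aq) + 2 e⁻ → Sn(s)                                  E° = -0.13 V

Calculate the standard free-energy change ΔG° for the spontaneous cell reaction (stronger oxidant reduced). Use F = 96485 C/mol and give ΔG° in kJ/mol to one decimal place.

-648.4 kJ/mol

NO₃⁻/NO (E° = +0.99 V) is the cathode; Sn²⁺/Sn (E° = -0.13 V) is the anode, so E°cell = +1.12 V.
Balancing electrons gives n = 6 (lcm of 3 and 2).
ΔG° = −nFE° = −(6)(96485)(+1.12) = -648,379 J = -648.4 kJ/mol.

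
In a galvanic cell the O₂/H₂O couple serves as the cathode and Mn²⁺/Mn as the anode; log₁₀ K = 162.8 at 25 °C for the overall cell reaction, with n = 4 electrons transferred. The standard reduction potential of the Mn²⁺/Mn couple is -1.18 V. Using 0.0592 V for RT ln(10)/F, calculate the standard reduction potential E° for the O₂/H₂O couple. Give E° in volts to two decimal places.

E°cell = (0.0592/n)·log K = (0.0592/4)(162.8) = +2.409 V.
Since O₂/H₂O is the cathode and Mn²⁺/Mn the anode, E°cell = E°(O₂/H₂O) − E°(Mn²⁺/Mn).
So E°(O₂/H₂O) = E°cell + E°(Mn²⁺/Mn) = +2.409 + (-1.18) = +1.23 V.

+1.23 V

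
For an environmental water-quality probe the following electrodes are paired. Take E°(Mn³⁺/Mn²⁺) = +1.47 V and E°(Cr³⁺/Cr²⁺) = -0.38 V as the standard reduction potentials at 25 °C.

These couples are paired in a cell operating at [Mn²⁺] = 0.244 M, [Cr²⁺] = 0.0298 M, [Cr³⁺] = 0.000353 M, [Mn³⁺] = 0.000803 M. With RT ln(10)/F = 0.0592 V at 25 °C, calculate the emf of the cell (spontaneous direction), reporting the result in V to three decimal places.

+1.817 V

Mn³⁺/Mn²⁺ is the cathode (higher E°), Cr³⁺/Cr²⁺ the anode: E°cell = +1.47 − (-0.38) = +1.85 V, n = 1.
Overall: Mn³⁺(aq) + Cr²⁺(aq) → Mn²⁺(aq) + Cr³⁺(aq)
Q = [Mn²⁺]·[Cr³⁺] / ([Mn³⁺]·[Cr²⁺]); log Q = 0.556.
E = E° − (0.0592/n) log Q = +1.85 − (0.0592/1)(0.556) = +1.817 V.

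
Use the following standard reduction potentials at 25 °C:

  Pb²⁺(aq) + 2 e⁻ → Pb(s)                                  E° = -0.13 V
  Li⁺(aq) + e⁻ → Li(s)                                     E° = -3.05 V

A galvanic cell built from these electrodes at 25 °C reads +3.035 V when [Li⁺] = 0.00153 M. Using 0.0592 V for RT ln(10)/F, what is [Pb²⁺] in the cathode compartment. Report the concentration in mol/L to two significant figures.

Pb²⁺/Pb is the cathode, Li⁺/Li the anode: E°cell = +2.92 V, n = 2.
Overall reaction: Pb²⁺(aq) + 2 Li(s) → Pb(s) + 2 Li⁺(aq); Q = [Li⁺]^2/[Pb²⁺]^1.
From E = E° − (0.0592/n) log Q: log Q = (E° − E)·n/0.0592 = (+2.92 − (+3.035))·2/0.0592 = -3.8851.
So 1·log[Pb²⁺] = 2·log(0.00153) − log Q = -5.6306 − (-3.8851) = -1.7455; [Pb²⁺] = 10^(-1.7455) ≈ 0.018 M.

0.018 M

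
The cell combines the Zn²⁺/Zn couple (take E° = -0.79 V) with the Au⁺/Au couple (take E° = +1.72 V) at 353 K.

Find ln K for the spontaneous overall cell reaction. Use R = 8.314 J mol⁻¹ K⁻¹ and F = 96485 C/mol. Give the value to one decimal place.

165.0

Cathode: Au⁺/Au; anode: Zn²⁺/Zn. E°cell = (+1.72) − (-0.79) = +2.51 V, with n = 2.
ΔG° = −nFE° = −RT ln K, so ln K = nFE°/(RT) = (2)(96485)(+2.51) / ((8.314)(353)) = 165.036.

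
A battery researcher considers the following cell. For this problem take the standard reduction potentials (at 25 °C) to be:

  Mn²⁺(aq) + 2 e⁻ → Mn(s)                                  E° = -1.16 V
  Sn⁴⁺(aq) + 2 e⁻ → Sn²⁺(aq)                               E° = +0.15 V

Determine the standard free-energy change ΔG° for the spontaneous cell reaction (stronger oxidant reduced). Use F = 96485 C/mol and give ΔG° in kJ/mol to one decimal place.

Sn⁴⁺/Sn²⁺ (E° = +0.15 V) is the cathode; Mn²⁺/Mn (E° = -1.16 V) is the anode, so E°cell = +1.31 V.
Balancing electrons gives n = 2 (lcm of 2 and 2).
ΔG° = −nFE° = −(2)(96485)(+1.31) = -252,791 J = -252.8 kJ/mol.

-252.8 kJ/mol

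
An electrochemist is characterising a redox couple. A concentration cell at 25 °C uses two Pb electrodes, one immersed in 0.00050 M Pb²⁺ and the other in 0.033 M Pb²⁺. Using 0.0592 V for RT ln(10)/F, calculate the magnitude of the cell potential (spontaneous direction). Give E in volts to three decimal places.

+0.054 V

For a concentration cell E°cell = 0. The 0.033 M side is the cathode (reduction is favoured where [Pb²⁺] is higher).
With n = 2, E = −(0.0592/2) log([Pb²⁺]ₐₙ/[Pb²⁺]꜀ₐₜ) = −(0.0592/2) log(0.0005/0.033) = −(0.0592/2)(-1.820) = +0.054 V.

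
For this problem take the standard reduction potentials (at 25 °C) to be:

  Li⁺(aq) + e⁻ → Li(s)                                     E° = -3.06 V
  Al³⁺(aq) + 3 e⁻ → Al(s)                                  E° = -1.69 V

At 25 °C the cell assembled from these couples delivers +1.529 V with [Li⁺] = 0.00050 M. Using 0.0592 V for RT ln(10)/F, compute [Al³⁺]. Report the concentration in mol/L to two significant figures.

Al³⁺/Al is the cathode, Li⁺/Li the anode: E°cell = +1.37 V, n = 3.
Overall reaction: Al³⁺(aq) + 3 Li(s) → Al(s) + 3 Li⁺(aq); Q = [Li⁺]^3/[Al³⁺]^1.
From E = E° − (0.0592/n) log Q: log Q = (E° − E)·n/0.0592 = (+1.37 − (+1.529))·3/0.0592 = -8.0574.
So 1·log[Al³⁺] = 3·log(0.0005) − log Q = -9.9031 − (-8.0574) = -1.8457; [Al³⁺] = 10^(-1.8457) ≈ 0.014 M.

0.014 M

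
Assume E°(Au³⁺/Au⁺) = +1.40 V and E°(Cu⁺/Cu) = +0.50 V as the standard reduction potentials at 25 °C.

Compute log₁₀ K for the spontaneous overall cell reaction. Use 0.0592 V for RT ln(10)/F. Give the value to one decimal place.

Cathode: Au³⁺/Au⁺; anode: Cu⁺/Cu. E°cell = +0.90 V, n = 2.
log K = nE°cell / 0.0592 = (2)(+0.90) / 0.0592 = 30.4.

30.4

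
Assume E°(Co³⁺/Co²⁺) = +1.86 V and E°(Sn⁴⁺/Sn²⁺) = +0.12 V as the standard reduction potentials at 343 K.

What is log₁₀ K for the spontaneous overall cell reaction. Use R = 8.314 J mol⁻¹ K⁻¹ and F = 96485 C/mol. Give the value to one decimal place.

51.1

Cathode: Co³⁺/Co²⁺; anode: Sn⁴⁺/Sn²⁺. E°cell = (+1.86) − (+0.12) = +1.74 V, with n = 2.
ΔG° = −nFE° = −RT ln K, so ln K = nFE°/(RT) = (2)(96485)(+1.74) / ((8.314)(343)) = 117.743.
log₁₀ K = 117.743 / ln 10 = 51.1.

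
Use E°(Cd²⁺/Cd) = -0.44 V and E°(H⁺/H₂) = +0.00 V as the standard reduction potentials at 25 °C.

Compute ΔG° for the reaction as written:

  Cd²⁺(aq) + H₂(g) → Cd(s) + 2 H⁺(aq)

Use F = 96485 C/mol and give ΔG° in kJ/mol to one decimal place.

+84.9 kJ/mol

As written, Cd²⁺/Cd is reduced (cathode) and H⁺/H₂ is oxidised (anode), so E°cell = (-0.44) − (+0.00) = -0.44 V.
Balancing electrons gives n = 2.
ΔG° = −nFE° = −(2)(96485)(-0.44) = 84,907 J = +84.9 kJ/mol.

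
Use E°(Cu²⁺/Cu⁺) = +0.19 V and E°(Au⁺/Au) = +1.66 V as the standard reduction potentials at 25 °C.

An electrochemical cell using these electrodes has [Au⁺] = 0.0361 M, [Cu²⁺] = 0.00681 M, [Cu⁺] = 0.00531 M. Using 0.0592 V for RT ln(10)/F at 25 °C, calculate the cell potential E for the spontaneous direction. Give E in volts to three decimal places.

Au⁺/Au is the cathode (higher E°), Cu²⁺/Cu⁺ the anode: E°cell = +1.66 − (+0.19) = +1.47 V, n = 1.
Overall: Au⁺(aq) + Cu⁺(aq) → Au(s) + Cu²⁺(aq)
Q = [Cu²⁺] / ([Au⁺]·[Cu⁺]); log Q = 1.551.
E = E° − (0.0592/n) log Q = +1.47 − (0.0592/1)(1.551) = +1.378 V.

+1.378 V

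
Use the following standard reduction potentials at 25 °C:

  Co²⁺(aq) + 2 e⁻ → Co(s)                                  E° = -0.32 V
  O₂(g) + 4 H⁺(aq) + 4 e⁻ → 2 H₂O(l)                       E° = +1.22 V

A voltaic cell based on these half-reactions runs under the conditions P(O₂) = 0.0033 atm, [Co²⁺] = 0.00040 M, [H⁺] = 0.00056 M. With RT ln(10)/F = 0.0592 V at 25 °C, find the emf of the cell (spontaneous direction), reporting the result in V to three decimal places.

+1.411 V

O₂/H₂O is the cathode (higher E°), Co²⁺/Co the anode: E°cell = +1.22 − (-0.32) = +1.54 V, n = 4.
Overall: O₂(g) + 4 H⁺(aq) + 2 Co(s) → 2 H₂O(l) + 2 Co²⁺(aq)
Q = [Co²⁺]^2 / (P(O₂)·[H⁺]^4); log Q = 8.693.
E = E° − (0.0592/n) log Q = +1.54 − (0.0592/4)(8.693) = +1.411 V.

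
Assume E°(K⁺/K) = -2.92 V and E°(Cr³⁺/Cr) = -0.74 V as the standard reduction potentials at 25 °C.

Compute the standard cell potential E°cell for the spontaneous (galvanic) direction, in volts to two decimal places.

The Cr³⁺/Cr couple has the higher reduction potential, so it is the cathode; K⁺/K is oxidised at the anode.
E°cell = E°(cathode) − E°(anode) = (-0.74) − (-2.92) = +2.18 V.

+2.18 V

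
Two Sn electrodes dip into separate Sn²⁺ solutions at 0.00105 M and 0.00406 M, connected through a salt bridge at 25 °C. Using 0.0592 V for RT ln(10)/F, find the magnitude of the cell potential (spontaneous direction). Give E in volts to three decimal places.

For a concentration cell E°cell = 0. The 0.00406 M side is the cathode (reduction is favoured where [Sn²⁺] is higher).
With n = 2, E = −(0.0592/2) log([Sn²⁺]ₐₙ/[Sn²⁺]꜀ₐₜ) = −(0.0592/2) log(0.00105/0.00406) = −(0.0592/2)(-0.587) = +0.017 V.

+0.017 V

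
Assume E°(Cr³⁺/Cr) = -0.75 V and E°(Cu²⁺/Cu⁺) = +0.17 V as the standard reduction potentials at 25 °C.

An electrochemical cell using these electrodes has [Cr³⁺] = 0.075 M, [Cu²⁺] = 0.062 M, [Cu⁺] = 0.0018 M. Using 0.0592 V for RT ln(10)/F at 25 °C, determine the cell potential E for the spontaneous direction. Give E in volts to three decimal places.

+1.033 V

Cu²⁺/Cu⁺ is the cathode (higher E°), Cr³⁺/Cr the anode: E°cell = +0.17 − (-0.75) = +0.92 V, n = 3.
Overall: 3 Cu²⁺(aq) + Cr(s) → 3 Cu⁺(aq) + Cr³⁺(aq)
Q = [Cu⁺]^3·[Cr³⁺] / ([Cu²⁺]^3); log Q = -5.736.
E = E° − (0.0592/n) log Q = +0.92 − (0.0592/3)(-5.736) = +1.033 V.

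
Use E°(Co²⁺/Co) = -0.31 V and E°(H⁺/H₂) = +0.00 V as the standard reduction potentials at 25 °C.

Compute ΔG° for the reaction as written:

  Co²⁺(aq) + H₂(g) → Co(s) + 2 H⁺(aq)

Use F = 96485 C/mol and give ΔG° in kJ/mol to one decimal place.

As written, Co²⁺/Co is reduced (cathode) and H⁺/H₂ is oxidised (anode), so E°cell = (-0.31) − (+0.00) = -0.31 V.
Balancing electrons gives n = 2.
ΔG° = −nFE° = −(2)(96485)(-0.31) = 59,821 J = +59.8 kJ/mol.

+59.8 kJ/mol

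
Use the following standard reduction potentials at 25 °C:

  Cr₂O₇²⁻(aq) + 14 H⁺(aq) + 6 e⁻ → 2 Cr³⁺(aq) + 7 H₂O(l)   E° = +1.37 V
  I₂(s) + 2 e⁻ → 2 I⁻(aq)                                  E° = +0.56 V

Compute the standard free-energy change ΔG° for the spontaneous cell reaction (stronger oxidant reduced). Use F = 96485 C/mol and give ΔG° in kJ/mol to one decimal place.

Cr₂O₇²⁻/Cr³⁺ (E° = +1.37 V) is the cathode; I₂/I⁻ (E° = +0.56 V) is the anode, so E°cell = +0.81 V.
Balancing electrons gives n = 6 (lcm of 6 and 2).
ΔG° = −nFE° = −(6)(96485)(+0.81) = -468,917 J = -468.9 kJ/mol.

-468.9 kJ/mol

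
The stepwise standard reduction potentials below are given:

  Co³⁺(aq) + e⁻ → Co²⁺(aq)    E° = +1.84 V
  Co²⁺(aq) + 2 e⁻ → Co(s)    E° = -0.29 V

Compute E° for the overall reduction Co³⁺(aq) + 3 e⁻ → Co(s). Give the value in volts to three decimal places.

+0.420 V

Standard free energies of sequential steps add: ΔG°₃ = ΔG°₁ + ΔG°₂, so n₃E°₃ = n₁E°₁ + n₂E°₂.
E°₃ = (1×+1.84 + 2×-0.29) / 3 = (+1.260) / 3 = +0.420 V.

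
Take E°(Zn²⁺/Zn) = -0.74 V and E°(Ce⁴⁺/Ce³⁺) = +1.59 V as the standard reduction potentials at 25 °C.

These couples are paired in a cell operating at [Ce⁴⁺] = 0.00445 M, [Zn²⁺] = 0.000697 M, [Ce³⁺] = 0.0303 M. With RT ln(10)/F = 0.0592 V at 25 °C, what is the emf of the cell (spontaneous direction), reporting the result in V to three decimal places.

+2.374 V

Ce⁴⁺/Ce³⁺ is the cathode (higher E°), Zn²⁺/Zn the anode: E°cell = +1.59 − (-0.74) = +2.33 V, n = 2.
Overall: 2 Ce⁴⁺(aq) + Zn(s) → 2 Ce³⁺(aq) + Zn²⁺(aq)
Q = [Ce³⁺]^2·[Zn²⁺] / ([Ce⁴⁺]^2); log Q = -1.491.
E = E° − (0.0592/n) log Q = +2.33 − (0.0592/2)(-1.491) = +2.374 V.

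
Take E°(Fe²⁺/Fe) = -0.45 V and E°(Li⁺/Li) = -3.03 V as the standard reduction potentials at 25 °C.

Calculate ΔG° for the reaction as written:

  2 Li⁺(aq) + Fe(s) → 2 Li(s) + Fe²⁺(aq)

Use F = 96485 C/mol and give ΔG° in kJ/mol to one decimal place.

+497.9 kJ/mol

As written, Li⁺/Li is reduced (cathode) and Fe²⁺/Fe is oxidised (anode), so E°cell = (-3.03) − (-0.45) = -2.58 V.
Balancing electrons gives n = 2.
ΔG° = −nFE° = −(2)(96485)(-2.58) = 497,863 J = +497.9 kJ/mol.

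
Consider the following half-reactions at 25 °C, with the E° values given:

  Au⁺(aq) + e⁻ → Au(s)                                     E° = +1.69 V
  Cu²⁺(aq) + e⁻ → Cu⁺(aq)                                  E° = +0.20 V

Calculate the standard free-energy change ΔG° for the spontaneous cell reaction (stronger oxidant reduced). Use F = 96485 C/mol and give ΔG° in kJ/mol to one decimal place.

Au⁺/Au (E° = +1.69 V) is the cathode; Cu²⁺/Cu⁺ (E° = +0.20 V) is the anode, so E°cell = +1.49 V.
Balancing electrons gives n = 1 (lcm of 1 and 1).
ΔG° = −nFE° = −(1)(96485)(+1.49) = -143,763 J = -143.8 kJ/mol.

-143.8 kJ/mol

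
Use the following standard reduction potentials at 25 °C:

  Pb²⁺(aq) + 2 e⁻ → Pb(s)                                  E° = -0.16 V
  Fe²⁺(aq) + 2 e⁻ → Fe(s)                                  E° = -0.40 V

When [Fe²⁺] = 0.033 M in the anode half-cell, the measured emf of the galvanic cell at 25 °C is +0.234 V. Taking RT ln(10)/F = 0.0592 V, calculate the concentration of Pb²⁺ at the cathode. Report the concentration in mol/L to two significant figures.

0.021 M

Pb²⁺/Pb is the cathode, Fe²⁺/Fe the anode: E°cell = +0.24 V, n = 2.
Overall reaction: Pb²⁺(aq) + Fe(s) → Pb(s) + Fe²⁺(aq); Q = [Fe²⁺]^1/[Pb²⁺]^1.
From E = E° − (0.0592/n) log Q: log Q = (E° − E)·n/0.0592 = (+0.24 − (+0.234))·2/0.0592 = 0.2027.
So 1·log[Pb²⁺] = 1·log(0.033) − log Q = -1.4815 − (0.2027) = -1.6842; [Pb²⁺] = 10^(-1.6842) ≈ 0.021 M.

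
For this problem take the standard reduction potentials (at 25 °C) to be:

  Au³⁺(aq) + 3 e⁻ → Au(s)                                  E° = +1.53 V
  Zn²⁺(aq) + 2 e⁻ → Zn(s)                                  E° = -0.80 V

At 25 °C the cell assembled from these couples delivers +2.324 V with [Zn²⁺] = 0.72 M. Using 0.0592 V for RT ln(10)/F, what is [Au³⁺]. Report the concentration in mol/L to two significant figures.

0.30 M

Au³⁺/Au is the cathode, Zn²⁺/Zn the anode: E°cell = +2.33 V, n = 6.
Overall reaction: 2 Au³⁺(aq) + 3 Zn(s) → 2 Au(s) + 3 Zn²⁺(aq); Q = [Zn²⁺]^3/[Au³⁺]^2.
From E = E° − (0.0592/n) log Q: log Q = (E° − E)·n/0.0592 = (+2.33 − (+2.324))·6/0.0592 = 0.6081.
So 2·log[Au³⁺] = 3·log(0.72) − log Q = -0.4280 − (0.6081) = -1.0361; log[Au³⁺] = -1.0361 / 2 = -0.5181; [Au³⁺] = 10^(-0.5181) ≈ 0.30 M.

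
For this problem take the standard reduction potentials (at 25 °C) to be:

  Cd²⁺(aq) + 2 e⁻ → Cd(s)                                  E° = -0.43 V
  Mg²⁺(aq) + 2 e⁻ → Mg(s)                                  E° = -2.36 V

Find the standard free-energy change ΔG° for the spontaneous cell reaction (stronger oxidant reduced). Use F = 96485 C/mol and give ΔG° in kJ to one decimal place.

-372.4 kJ

Cd²⁺/Cd (E° = -0.43 V) is the cathode; Mg²⁺/Mg (E° = -2.36 V) is the anode, so E°cell = +1.93 V.
Balancing electrons gives n = 2 (lcm of 2 and 2).
ΔG° = −nFE° = −(2)(96485)(+1.93) = -372,432 J = -372.4 kJ.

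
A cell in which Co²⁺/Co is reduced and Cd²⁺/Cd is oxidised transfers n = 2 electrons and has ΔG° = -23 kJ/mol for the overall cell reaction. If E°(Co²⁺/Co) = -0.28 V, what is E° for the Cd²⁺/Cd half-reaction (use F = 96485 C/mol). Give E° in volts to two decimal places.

-0.40 V

E°cell = −ΔG°/(nF) = −(-23×10³)/((2)(96485)) = +0.119 V.
Since Co²⁺/Co is the cathode and Cd²⁺/Cd the anode, E°cell = E°(Co²⁺/Co) − E°(Cd²⁺/Cd).
So E°(Cd²⁺/Cd) = E°(Co²⁺/Co) − E°cell = (-0.28) − (+0.119) = -0.40 V.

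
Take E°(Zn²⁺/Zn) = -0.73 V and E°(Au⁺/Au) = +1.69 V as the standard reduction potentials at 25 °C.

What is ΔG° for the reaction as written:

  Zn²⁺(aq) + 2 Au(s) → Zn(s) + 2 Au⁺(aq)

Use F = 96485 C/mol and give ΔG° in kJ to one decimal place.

+467.0 kJ

As written, Zn²⁺/Zn is reduced (cathode) and Au⁺/Au is oxidised (anode), so E°cell = (-0.73) − (+1.69) = -2.42 V.
Balancing electrons gives n = 2.
ΔG° = −nFE° = −(2)(96485)(-2.42) = 466,987 J = +467.0 kJ.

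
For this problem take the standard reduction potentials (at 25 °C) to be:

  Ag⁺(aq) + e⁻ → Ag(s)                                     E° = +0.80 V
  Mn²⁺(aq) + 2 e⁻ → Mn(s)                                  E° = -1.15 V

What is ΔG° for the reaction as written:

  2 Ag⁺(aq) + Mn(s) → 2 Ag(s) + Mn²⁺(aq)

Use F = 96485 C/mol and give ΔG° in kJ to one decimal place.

As written, Ag⁺/Ag is reduced (cathode) and Mn²⁺/Mn is oxidised (anode), so E°cell = (+0.80) − (-1.15) = +1.95 V.
Balancing electrons gives n = 2.
ΔG° = −nFE° = −(2)(96485)(+1.95) = -376,292 J = -376.3 kJ.

-376.3 kJ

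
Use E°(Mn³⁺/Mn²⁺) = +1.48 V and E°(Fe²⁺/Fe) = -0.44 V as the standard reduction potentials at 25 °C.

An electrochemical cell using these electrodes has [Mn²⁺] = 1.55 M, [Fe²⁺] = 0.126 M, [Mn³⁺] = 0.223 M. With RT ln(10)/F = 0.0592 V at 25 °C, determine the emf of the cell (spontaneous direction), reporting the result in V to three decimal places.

+1.897 V

Mn³⁺/Mn²⁺ is the cathode (higher E°), Fe²⁺/Fe the anode: E°cell = +1.48 − (-0.44) = +1.92 V, n = 2.
Overall: 2 Mn³⁺(aq) + Fe(s) → 2 Mn²⁺(aq) + Fe²⁺(aq)
Q = [Mn²⁺]^2·[Fe²⁺] / ([Mn³⁺]^2); log Q = 0.784.
E = E° − (0.0592/n) log Q = +1.92 − (0.0592/2)(0.784) = +1.897 V.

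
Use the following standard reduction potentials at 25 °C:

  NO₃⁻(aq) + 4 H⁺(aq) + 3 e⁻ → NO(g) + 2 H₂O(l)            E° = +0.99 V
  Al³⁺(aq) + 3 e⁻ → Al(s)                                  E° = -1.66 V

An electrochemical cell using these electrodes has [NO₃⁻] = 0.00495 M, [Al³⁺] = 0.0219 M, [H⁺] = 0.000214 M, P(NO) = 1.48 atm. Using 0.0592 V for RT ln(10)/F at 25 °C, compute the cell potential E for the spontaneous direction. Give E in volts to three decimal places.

+2.344 V

NO₃⁻/NO is the cathode (higher E°), Al³⁺/Al the anode: E°cell = +0.99 − (-1.66) = +2.65 V, n = 3.
Overall: NO₃⁻(aq) + 4 H⁺(aq) + Al(s) → NO(g) + 2 H₂O(l) + Al³⁺(aq)
Q = P(NO)·[Al³⁺] / ([NO₃⁻]·[H⁺]^4); log Q = 15.494.
E = E° − (0.0592/n) log Q = +2.65 − (0.0592/3)(15.494) = +2.344 V.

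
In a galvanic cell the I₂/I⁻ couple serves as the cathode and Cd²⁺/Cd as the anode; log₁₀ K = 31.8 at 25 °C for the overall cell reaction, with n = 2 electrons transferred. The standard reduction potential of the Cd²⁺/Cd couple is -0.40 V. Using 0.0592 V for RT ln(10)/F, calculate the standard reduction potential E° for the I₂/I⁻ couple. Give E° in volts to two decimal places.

E°cell = (0.0592/n)·log K = (0.0592/2)(31.8) = +0.941 V.
Since I₂/I⁻ is the cathode and Cd²⁺/Cd the anode, E°cell = E°(I₂/I⁻) − E°(Cd²⁺/Cd).
So E°(I₂/I⁻) = E°cell + E°(Cd²⁺/Cd) = +0.941 + (-0.40) = +0.54 V.

+0.54 V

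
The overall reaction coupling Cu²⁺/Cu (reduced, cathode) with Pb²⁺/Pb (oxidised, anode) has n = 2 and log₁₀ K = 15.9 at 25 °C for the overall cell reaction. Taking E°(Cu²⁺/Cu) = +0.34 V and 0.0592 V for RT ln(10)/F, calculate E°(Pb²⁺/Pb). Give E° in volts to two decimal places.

-0.13 V

E°cell = (0.0592/n)·log K = (0.0592/2)(15.9) = +0.471 V.
Since Cu²⁺/Cu is the cathode and Pb²⁺/Pb the anode, E°cell = E°(Cu²⁺/Cu) − E°(Pb²⁺/Pb).
So E°(Pb²⁺/Pb) = E°(Cu²⁺/Cu) − E°cell = (+0.34) − (+0.471) = -0.13 V.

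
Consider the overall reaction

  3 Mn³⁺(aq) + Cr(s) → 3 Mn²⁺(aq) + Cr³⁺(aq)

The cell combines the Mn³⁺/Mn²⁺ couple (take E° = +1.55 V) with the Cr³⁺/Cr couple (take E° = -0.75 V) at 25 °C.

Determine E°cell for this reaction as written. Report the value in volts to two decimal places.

+2.30 V

The Mn³⁺/Mn²⁺ couple has the higher reduction potential, so it is the cathode; Cr³⁺/Cr is oxidised at the anode.
E°cell = E°(cathode) − E°(anode) = (+1.55) − (-0.75) = +2.30 V.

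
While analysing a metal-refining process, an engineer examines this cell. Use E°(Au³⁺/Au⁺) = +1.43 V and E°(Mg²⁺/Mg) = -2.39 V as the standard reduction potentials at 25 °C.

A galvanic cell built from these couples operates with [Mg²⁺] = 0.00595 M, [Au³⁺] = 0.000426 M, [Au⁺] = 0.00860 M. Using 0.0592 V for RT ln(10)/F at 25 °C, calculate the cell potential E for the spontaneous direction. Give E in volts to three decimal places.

Au³⁺/Au⁺ is the cathode (higher E°), Mg²⁺/Mg the anode: E°cell = +1.43 − (-2.39) = +3.82 V, n = 2.
Overall: Au³⁺(aq) + Mg(s) → Au⁺(aq) + Mg²⁺(aq)
Q = [Au⁺]·[Mg²⁺] / ([Au³⁺]); log Q = -0.920.
E = E° − (0.0592/n) log Q = +3.82 − (0.0592/2)(-0.920) = +3.847 V.

+3.847 V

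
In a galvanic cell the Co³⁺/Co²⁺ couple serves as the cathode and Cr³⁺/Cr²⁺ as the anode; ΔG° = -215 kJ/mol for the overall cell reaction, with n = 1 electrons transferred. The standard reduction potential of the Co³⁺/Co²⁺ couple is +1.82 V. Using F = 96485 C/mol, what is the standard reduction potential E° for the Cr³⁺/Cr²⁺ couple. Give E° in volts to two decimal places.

-0.41 V

E°cell = −ΔG°/(nF) = −(-215×10³)/((1)(96485)) = +2.228 V.
Since Co³⁺/Co²⁺ is the cathode and Cr³⁺/Cr²⁺ the anode, E°cell = E°(Co³⁺/Co²⁺) − E°(Cr³⁺/Cr²⁺).
So E°(Cr³⁺/Cr²⁺) = E°(Co³⁺/Co²⁺) − E°cell = (+1.82) − (+2.228) = -0.41 V.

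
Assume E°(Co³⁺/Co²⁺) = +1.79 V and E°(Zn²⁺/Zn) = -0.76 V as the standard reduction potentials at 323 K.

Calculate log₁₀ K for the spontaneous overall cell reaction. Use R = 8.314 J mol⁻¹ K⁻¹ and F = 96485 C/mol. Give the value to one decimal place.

Cathode: Co³⁺/Co²⁺; anode: Zn²⁺/Zn. E°cell = (+1.79) − (-0.76) = +2.55 V, with n = 2.
ΔG° = −nFE° = −RT ln K, so ln K = nFE°/(RT) = (2)(96485)(+2.55) / ((8.314)(323)) = 183.239.
log₁₀ K = 183.239 / ln 10 = 79.6.

79.6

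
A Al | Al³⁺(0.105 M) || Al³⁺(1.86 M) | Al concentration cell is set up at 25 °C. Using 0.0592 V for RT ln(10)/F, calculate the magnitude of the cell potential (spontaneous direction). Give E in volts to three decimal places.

For a concentration cell E°cell = 0. The 1.86 M side is the cathode (reduction is favoured where [Al³⁺] is higher).
With n = 3, E = −(0.0592/3) log([Al³⁺]ₐₙ/[Al³⁺]꜀ₐₜ) = −(0.0592/3) log(0.105/1.86) = −(0.0592/3)(-1.248) = +0.025 V.

+0.025 V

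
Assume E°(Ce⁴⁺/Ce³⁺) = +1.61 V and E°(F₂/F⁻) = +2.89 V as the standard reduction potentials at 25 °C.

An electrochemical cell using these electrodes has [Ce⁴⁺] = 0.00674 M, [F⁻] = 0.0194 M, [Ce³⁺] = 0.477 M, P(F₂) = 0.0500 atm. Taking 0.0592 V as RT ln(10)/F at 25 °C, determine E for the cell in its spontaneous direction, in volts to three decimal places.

F₂/F⁻ is the cathode (higher E°), Ce⁴⁺/Ce³⁺ the anode: E°cell = +2.89 − (+1.61) = +1.28 V, n = 2.
Overall: F₂(g) + 2 Ce³⁺(aq) → 2 F⁻(aq) + 2 Ce⁴⁺(aq)
Q = [F⁻]^2·[Ce⁴⁺]^2 / (P(F₂)·[Ce³⁺]^2); log Q = -5.823.
E = E° − (0.0592/n) log Q = +1.28 − (0.0592/2)(-5.823) = +1.452 V.

+1.452 V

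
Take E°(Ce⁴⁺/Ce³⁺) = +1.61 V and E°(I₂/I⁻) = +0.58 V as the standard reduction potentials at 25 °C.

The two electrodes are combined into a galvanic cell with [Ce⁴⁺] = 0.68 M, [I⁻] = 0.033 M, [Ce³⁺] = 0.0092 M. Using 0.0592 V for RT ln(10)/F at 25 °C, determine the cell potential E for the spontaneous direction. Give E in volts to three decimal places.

Ce⁴⁺/Ce³⁺ is the cathode (higher E°), I₂/I⁻ the anode: E°cell = +1.61 − (+0.58) = +1.03 V, n = 2.
Overall: 2 Ce⁴⁺(aq) + 2 I⁻(aq) → 2 Ce³⁺(aq) + I₂(s)
Q = [Ce³⁺]^2 / ([Ce⁴⁺]^2·[I⁻]^2); log Q = -0.774.
E = E° − (0.0592/n) log Q = +1.03 − (0.0592/2)(-0.774) = +1.053 V.

+1.053 V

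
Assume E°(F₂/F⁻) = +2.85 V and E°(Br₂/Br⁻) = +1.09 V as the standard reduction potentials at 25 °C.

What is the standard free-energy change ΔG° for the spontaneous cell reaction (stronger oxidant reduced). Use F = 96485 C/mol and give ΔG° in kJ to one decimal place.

F₂/F⁻ (E° = +2.85 V) is the cathode; Br₂/Br⁻ (E° = +1.09 V) is the anode, so E°cell = +1.76 V.
Balancing electrons gives n = 2 (lcm of 2 and 2).
ΔG° = −nFE° = −(2)(96485)(+1.76) = -339,627 J = -339.6 kJ.

-339.6 kJ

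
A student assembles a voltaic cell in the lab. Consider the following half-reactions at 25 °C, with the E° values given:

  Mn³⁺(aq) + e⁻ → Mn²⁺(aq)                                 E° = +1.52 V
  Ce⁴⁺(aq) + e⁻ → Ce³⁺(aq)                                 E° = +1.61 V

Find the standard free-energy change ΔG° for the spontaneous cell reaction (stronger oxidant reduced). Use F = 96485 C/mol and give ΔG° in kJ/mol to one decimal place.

Ce⁴⁺/Ce³⁺ (E° = +1.61 V) is the cathode; Mn³⁺/Mn²⁺ (E° = +1.52 V) is the anode, so E°cell = +0.09 V.
Balancing electrons gives n = 1 (lcm of 1 and 1).
ΔG° = −nFE° = −(1)(96485)(+0.09) = -8,684 J = -8.7 kJ/mol.

-8.7 kJ/mol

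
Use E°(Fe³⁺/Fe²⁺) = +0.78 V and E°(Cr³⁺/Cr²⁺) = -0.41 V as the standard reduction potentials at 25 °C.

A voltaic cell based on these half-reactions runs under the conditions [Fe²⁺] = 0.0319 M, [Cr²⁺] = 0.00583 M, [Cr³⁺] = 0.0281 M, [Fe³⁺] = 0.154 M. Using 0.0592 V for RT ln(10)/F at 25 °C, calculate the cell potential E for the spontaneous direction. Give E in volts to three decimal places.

+1.190 V

Fe³⁺/Fe²⁺ is the cathode (higher E°), Cr³⁺/Cr²⁺ the anode: E°cell = +0.78 − (-0.41) = +1.19 V, n = 1.
Overall: Fe³⁺(aq) + Cr²⁺(aq) → Fe²⁺(aq) + Cr³⁺(aq)
Q = [Fe²⁺]·[Cr³⁺] / ([Fe³⁺]·[Cr²⁺]); log Q = -0.001.
E = E° − (0.0592/n) log Q = +1.19 − (0.0592/1)(-0.001) = +1.190 V.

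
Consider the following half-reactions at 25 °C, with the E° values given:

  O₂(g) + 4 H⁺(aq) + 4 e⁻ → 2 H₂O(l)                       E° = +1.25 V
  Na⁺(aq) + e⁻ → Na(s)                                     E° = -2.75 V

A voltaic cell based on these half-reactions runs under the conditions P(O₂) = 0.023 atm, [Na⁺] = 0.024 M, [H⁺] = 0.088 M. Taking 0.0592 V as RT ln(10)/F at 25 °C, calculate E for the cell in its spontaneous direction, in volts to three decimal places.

O₂/H₂O is the cathode (higher E°), Na⁺/Na the anode: E°cell = +1.25 − (-2.75) = +4.00 V, n = 4.
Overall: O₂(g) + 4 H⁺(aq) + 4 Na(s) → 2 H₂O(l) + 4 Na⁺(aq)
Q = [Na⁺]^4 / (P(O₂)·[H⁺]^4); log Q = -0.619.
E = E° − (0.0592/n) log Q = +4.00 − (0.0592/4)(-0.619) = +4.009 V.

+4.009 V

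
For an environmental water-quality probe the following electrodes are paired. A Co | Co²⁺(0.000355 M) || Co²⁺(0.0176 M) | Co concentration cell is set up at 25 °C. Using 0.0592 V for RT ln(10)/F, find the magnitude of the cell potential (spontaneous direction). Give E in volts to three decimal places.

For a concentration cell E°cell = 0. The 0.0176 M side is the cathode (reduction is favoured where [Co²⁺] is higher).
With n = 2, E = −(0.0592/2) log([Co²⁺]ₐₙ/[Co²⁺]꜀ₐₜ) = −(0.0592/2) log(0.000355/0.0176) = −(0.0592/2)(-1.695) = +0.050 V.

+0.050 V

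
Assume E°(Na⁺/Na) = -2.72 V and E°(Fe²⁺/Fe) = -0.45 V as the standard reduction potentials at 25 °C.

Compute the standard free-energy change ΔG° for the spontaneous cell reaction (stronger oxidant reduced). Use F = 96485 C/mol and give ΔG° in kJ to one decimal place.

Fe²⁺/Fe (E° = -0.45 V) is the cathode; Na⁺/Na (E° = -2.72 V) is the anode, so E°cell = +2.27 V.
Balancing electrons gives n = 2 (lcm of 2 and 1).
ΔG° = −nFE° = −(2)(96485)(+2.27) = -438,042 J = -438.0 kJ.

-438.0 kJ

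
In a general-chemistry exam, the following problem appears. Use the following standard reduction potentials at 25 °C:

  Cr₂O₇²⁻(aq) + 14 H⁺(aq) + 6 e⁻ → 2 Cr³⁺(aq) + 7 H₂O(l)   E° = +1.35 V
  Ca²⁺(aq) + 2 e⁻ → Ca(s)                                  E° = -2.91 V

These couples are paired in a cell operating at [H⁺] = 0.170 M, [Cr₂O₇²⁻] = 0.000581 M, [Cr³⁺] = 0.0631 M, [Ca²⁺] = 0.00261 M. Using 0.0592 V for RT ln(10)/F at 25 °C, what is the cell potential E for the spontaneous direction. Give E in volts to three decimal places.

Cr₂O₇²⁻/Cr³⁺ is the cathode (higher E°), Ca²⁺/Ca the anode: E°cell = +1.35 − (-2.91) = +4.26 V, n = 6.
Overall: Cr₂O₇²⁻(aq) + 14 H⁺(aq) + 3 Ca(s) → 2 Cr³⁺(aq) + 7 H₂O(l) + 3 Ca²⁺(aq)
Q = [Cr³⁺]^2·[Ca²⁺]^3 / ([Cr₂O₇²⁻]·[H⁺]^14); log Q = 3.860.
E = E° − (0.0592/n) log Q = +4.26 − (0.0592/6)(3.860) = +4.222 V.

+4.222 V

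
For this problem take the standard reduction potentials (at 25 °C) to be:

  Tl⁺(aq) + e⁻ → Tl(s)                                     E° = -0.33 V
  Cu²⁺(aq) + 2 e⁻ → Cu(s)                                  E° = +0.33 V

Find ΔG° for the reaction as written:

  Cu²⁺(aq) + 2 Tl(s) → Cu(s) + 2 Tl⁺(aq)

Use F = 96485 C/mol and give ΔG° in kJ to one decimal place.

As written, Cu²⁺/Cu is reduced (cathode) and Tl⁺/Tl is oxidised (anode), so E°cell = (+0.33) − (-0.33) = +0.66 V.
Balancing electrons gives n = 2.
ΔG° = −nFE° = −(2)(96485)(+0.66) = -127,360 J = -127.4 kJ.

-127.4 kJ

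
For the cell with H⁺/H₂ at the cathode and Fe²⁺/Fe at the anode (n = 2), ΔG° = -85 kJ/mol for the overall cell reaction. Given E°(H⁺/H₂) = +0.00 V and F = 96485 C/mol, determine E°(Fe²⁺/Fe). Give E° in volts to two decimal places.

-0.44 V

E°cell = −ΔG°/(nF) = −(-85×10³)/((2)(96485)) = +0.440 V.
Since H⁺/H₂ is the cathode and Fe²⁺/Fe the anode, E°cell = E°(H⁺/H₂) − E°(Fe²⁺/Fe).
So E°(Fe²⁺/Fe) = E°(H⁺/H₂) − E°cell = (+0.00) − (+0.440) = -0.44 V.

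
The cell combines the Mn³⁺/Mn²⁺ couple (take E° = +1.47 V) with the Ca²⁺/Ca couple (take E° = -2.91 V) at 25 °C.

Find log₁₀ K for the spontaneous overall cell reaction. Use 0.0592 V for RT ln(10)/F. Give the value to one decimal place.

148.0

Cathode: Mn³⁺/Mn²⁺; anode: Ca²⁺/Ca. E°cell = +4.38 V, n = 2.
log K = nE°cell / 0.0592 = (2)(+4.38) / 0.0592 = 148.0.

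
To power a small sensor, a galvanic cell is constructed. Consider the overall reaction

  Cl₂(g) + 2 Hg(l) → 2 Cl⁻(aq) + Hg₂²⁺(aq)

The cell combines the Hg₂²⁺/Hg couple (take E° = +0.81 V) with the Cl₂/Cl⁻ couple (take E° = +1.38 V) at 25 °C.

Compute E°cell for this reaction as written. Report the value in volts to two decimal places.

+0.57 V

The Cl₂/Cl⁻ couple has the higher reduction potential, so it is the cathode; Hg₂²⁺/Hg is oxidised at the anode.
E°cell = E°(cathode) − E°(anode) = (+1.38) − (+0.81) = +0.57 V.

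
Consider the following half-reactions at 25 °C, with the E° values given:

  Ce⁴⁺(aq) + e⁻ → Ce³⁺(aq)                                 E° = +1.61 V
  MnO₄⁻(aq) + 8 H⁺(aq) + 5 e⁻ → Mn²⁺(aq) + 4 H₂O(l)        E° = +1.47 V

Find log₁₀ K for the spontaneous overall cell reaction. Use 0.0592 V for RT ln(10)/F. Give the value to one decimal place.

Cathode: Ce⁴⁺/Ce³⁺; anode: MnO₄⁻/Mn²⁺. E°cell = +0.14 V, n = 5.
log K = nE°cell / 0.0592 = (5)(+0.14) / 0.0592 = 11.8.

11.8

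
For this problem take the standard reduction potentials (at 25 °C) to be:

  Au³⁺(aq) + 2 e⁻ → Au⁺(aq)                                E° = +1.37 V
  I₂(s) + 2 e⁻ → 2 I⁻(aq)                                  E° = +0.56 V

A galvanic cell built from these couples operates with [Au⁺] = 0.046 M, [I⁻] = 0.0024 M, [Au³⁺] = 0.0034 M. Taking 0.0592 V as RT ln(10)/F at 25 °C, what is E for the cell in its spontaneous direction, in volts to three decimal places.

+0.621 V

Au³⁺/Au⁺ is the cathode (higher E°), I₂/I⁻ the anode: E°cell = +1.37 − (+0.56) = +0.81 V, n = 2.
Overall: Au³⁺(aq) + 2 I⁻(aq) → Au⁺(aq) + I₂(s)
Q = [Au⁺] / ([Au³⁺]·[I⁻]^2); log Q = 6.371.
E = E° − (0.0592/n) log Q = +0.81 − (0.0592/2)(6.371) = +0.621 V.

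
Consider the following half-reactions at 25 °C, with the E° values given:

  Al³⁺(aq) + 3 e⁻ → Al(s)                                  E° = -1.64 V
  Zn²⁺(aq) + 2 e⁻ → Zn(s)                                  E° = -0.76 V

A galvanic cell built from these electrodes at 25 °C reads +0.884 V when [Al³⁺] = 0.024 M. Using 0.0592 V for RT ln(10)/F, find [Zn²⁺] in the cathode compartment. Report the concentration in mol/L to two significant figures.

Zn²⁺/Zn is the cathode, Al³⁺/Al the anode: E°cell = +0.88 V, n = 6.
Overall reaction: 3 Zn²⁺(aq) + 2 Al(s) → 3 Zn(s) + 2 Al³⁺(aq); Q = [Al³⁺]^2/[Zn²⁺]^3.
From E = E° − (0.0592/n) log Q: log Q = (E° − E)·n/0.0592 = (+0.88 − (+0.884))·6/0.0592 = -0.4054.
So 3·log[Zn²⁺] = 2·log(0.024) − log Q = -3.2396 − (-0.4054) = -2.8342; log[Zn²⁺] = -2.8342 / 3 = -0.9447; [Zn²⁺] = 10^(-0.9447) ≈ 0.11 M.

0.11 M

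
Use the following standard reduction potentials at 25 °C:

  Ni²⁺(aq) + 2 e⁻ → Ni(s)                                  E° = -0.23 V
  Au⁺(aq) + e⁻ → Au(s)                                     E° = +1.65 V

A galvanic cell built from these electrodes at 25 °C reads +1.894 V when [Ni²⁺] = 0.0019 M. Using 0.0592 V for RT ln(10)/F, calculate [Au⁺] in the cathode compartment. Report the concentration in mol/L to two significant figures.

Au⁺/Au is the cathode, Ni²⁺/Ni the anode: E°cell = +1.88 V, n = 2.
Overall reaction: 2 Au⁺(aq) + Ni(s) → 2 Au(s) + Ni²⁺(aq); Q = [Ni²⁺]^1/[Au⁺]^2.
From E = E° − (0.0592/n) log Q: log Q = (E° − E)·n/0.0592 = (+1.88 − (+1.894))·2/0.0592 = -0.4730.
So 2·log[Au⁺] = 1·log(0.0019) − log Q = -2.7212 − (-0.4730) = -2.2482; log[Au⁺] = -2.2482 / 2 = -1.1241; [Au⁺] = 10^(-1.1241) ≈ 0.075 M.

0.075 M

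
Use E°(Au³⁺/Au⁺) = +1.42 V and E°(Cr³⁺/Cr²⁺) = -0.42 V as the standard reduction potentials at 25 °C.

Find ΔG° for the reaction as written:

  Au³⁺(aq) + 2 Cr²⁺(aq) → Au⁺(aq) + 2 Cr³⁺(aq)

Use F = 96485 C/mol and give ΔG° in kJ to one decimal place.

As written, Au³⁺/Au⁺ is reduced (cathode) and Cr³⁺/Cr²⁺ is oxidised (anode), so E°cell = (+1.42) − (-0.42) = +1.84 V.
Balancing electrons gives n = 2.
ΔG° = −nFE° = −(2)(96485)(+1.84) = -355,065 J = -355.1 kJ.

-355.1 kJ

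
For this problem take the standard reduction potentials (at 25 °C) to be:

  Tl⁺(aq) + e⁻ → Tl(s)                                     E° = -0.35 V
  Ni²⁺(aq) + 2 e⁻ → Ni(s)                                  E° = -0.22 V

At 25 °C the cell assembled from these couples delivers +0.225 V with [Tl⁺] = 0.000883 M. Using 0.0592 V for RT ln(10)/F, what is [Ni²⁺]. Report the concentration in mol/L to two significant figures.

0.0013 M

Ni²⁺/Ni is the cathode, Tl⁺/Tl the anode: E°cell = +0.13 V, n = 2.
Overall reaction: Ni²⁺(aq) + 2 Tl(s) → Ni(s) + 2 Tl⁺(aq); Q = [Tl⁺]^2/[Ni²⁺]^1.
From E = E° − (0.0592/n) log Q: log Q = (E° − E)·n/0.0592 = (+0.13 − (+0.225))·2/0.0592 = -3.2095.
So 1·log[Ni²⁺] = 2·log(0.000883) − log Q = -6.1081 − (-3.2095) = -2.8986; [Ni²⁺] = 10^(-2.8986) ≈ 0.0013 M.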